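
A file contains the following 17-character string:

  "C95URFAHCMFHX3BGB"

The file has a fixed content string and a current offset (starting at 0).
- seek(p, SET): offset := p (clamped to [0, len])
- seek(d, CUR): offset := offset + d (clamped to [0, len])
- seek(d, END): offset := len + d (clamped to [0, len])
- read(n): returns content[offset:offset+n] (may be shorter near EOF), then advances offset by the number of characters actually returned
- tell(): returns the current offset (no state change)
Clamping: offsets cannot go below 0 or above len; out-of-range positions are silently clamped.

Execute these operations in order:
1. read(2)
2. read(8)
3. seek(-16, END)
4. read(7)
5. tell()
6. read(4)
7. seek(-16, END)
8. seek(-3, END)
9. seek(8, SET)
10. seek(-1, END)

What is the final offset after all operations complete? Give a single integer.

After 1 (read(2)): returned 'C9', offset=2
After 2 (read(8)): returned '5URFAHCM', offset=10
After 3 (seek(-16, END)): offset=1
After 4 (read(7)): returned '95URFAH', offset=8
After 5 (tell()): offset=8
After 6 (read(4)): returned 'CMFH', offset=12
After 7 (seek(-16, END)): offset=1
After 8 (seek(-3, END)): offset=14
After 9 (seek(8, SET)): offset=8
After 10 (seek(-1, END)): offset=16

Answer: 16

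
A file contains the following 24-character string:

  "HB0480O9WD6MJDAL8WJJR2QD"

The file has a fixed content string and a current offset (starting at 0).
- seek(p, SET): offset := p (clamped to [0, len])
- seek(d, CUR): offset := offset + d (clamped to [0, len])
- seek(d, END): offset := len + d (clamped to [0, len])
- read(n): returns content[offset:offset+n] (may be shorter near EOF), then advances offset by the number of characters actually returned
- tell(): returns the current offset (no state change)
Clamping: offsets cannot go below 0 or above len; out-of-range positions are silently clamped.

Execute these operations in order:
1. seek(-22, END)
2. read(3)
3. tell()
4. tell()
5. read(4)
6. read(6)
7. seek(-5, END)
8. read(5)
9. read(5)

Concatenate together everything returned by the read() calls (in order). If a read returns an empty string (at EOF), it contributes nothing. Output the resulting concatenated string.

Answer: 0480O9WD6MJDAJR2QD

Derivation:
After 1 (seek(-22, END)): offset=2
After 2 (read(3)): returned '048', offset=5
After 3 (tell()): offset=5
After 4 (tell()): offset=5
After 5 (read(4)): returned '0O9W', offset=9
After 6 (read(6)): returned 'D6MJDA', offset=15
After 7 (seek(-5, END)): offset=19
After 8 (read(5)): returned 'JR2QD', offset=24
After 9 (read(5)): returned '', offset=24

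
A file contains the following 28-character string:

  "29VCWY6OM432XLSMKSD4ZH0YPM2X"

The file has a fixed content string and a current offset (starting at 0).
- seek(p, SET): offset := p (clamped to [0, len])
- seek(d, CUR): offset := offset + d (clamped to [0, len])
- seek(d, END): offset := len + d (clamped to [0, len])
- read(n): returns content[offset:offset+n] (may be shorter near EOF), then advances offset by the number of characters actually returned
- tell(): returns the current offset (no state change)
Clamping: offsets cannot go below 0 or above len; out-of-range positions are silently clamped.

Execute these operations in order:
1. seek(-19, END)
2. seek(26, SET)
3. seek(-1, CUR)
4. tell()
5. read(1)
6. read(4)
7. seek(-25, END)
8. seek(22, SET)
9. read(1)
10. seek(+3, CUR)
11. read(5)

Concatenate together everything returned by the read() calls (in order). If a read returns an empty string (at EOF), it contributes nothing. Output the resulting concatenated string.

After 1 (seek(-19, END)): offset=9
After 2 (seek(26, SET)): offset=26
After 3 (seek(-1, CUR)): offset=25
After 4 (tell()): offset=25
After 5 (read(1)): returned 'M', offset=26
After 6 (read(4)): returned '2X', offset=28
After 7 (seek(-25, END)): offset=3
After 8 (seek(22, SET)): offset=22
After 9 (read(1)): returned '0', offset=23
After 10 (seek(+3, CUR)): offset=26
After 11 (read(5)): returned '2X', offset=28

Answer: M2X02X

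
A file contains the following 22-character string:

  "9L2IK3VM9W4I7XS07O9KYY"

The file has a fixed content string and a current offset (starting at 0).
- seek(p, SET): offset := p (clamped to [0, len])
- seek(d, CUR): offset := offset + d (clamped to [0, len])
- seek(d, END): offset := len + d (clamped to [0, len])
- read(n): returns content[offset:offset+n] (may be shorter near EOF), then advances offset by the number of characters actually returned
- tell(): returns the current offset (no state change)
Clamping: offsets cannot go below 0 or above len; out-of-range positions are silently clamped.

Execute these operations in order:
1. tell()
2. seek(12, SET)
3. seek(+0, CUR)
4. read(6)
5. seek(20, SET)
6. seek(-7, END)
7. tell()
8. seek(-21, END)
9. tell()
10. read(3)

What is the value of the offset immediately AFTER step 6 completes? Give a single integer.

Answer: 15

Derivation:
After 1 (tell()): offset=0
After 2 (seek(12, SET)): offset=12
After 3 (seek(+0, CUR)): offset=12
After 4 (read(6)): returned '7XS07O', offset=18
After 5 (seek(20, SET)): offset=20
After 6 (seek(-7, END)): offset=15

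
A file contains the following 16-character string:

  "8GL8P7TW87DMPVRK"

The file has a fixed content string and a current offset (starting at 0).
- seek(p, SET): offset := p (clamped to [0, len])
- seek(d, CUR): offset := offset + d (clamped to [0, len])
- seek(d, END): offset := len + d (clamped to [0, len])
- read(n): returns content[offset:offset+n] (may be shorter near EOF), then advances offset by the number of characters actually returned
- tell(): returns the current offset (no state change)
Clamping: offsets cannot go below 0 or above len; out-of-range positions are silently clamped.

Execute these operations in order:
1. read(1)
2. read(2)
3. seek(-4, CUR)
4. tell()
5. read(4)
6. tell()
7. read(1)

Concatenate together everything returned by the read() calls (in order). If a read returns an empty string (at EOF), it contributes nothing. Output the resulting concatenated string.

After 1 (read(1)): returned '8', offset=1
After 2 (read(2)): returned 'GL', offset=3
After 3 (seek(-4, CUR)): offset=0
After 4 (tell()): offset=0
After 5 (read(4)): returned '8GL8', offset=4
After 6 (tell()): offset=4
After 7 (read(1)): returned 'P', offset=5

Answer: 8GL8GL8P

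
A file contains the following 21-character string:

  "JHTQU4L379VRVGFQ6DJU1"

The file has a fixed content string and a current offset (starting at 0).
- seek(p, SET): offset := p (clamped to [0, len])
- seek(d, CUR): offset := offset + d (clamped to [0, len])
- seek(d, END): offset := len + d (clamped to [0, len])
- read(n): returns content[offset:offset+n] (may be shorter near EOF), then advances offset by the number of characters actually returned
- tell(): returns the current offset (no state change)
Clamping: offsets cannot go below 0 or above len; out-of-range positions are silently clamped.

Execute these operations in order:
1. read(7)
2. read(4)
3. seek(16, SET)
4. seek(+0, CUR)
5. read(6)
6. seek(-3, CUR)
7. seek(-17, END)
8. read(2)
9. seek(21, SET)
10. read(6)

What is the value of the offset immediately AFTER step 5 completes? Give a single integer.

Answer: 21

Derivation:
After 1 (read(7)): returned 'JHTQU4L', offset=7
After 2 (read(4)): returned '379V', offset=11
After 3 (seek(16, SET)): offset=16
After 4 (seek(+0, CUR)): offset=16
After 5 (read(6)): returned '6DJU1', offset=21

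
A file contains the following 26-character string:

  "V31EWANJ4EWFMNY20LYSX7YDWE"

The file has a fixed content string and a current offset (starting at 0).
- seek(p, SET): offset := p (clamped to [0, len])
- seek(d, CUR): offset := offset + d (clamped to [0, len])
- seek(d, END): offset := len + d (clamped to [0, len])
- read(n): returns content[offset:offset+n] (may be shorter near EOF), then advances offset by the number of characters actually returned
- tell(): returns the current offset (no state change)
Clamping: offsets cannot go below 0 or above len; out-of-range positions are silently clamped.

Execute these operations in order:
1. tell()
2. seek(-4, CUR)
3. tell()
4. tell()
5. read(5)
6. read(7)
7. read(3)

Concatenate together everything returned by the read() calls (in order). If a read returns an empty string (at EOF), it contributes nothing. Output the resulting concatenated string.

Answer: V31EWANJ4EWFMNY

Derivation:
After 1 (tell()): offset=0
After 2 (seek(-4, CUR)): offset=0
After 3 (tell()): offset=0
After 4 (tell()): offset=0
After 5 (read(5)): returned 'V31EW', offset=5
After 6 (read(7)): returned 'ANJ4EWF', offset=12
After 7 (read(3)): returned 'MNY', offset=15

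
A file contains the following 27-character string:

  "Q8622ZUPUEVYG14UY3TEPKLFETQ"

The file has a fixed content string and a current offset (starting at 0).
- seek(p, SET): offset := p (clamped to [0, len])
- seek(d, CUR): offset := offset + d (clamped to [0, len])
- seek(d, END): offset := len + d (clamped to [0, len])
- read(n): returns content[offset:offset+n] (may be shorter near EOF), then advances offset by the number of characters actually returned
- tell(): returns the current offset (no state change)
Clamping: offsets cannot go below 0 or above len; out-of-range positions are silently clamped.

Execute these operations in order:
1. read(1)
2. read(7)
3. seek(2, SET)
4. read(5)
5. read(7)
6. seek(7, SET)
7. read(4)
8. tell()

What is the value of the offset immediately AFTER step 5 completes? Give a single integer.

After 1 (read(1)): returned 'Q', offset=1
After 2 (read(7)): returned '8622ZUP', offset=8
After 3 (seek(2, SET)): offset=2
After 4 (read(5)): returned '622ZU', offset=7
After 5 (read(7)): returned 'PUEVYG1', offset=14

Answer: 14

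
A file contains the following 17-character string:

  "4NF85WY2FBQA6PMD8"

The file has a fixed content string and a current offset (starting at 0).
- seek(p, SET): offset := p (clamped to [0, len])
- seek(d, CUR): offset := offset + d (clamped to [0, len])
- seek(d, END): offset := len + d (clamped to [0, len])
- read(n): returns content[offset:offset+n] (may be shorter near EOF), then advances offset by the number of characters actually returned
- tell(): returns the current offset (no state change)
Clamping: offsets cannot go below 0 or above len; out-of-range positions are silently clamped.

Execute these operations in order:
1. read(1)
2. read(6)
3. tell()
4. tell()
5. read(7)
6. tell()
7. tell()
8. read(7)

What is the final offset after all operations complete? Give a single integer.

Answer: 17

Derivation:
After 1 (read(1)): returned '4', offset=1
After 2 (read(6)): returned 'NF85WY', offset=7
After 3 (tell()): offset=7
After 4 (tell()): offset=7
After 5 (read(7)): returned '2FBQA6P', offset=14
After 6 (tell()): offset=14
After 7 (tell()): offset=14
After 8 (read(7)): returned 'MD8', offset=17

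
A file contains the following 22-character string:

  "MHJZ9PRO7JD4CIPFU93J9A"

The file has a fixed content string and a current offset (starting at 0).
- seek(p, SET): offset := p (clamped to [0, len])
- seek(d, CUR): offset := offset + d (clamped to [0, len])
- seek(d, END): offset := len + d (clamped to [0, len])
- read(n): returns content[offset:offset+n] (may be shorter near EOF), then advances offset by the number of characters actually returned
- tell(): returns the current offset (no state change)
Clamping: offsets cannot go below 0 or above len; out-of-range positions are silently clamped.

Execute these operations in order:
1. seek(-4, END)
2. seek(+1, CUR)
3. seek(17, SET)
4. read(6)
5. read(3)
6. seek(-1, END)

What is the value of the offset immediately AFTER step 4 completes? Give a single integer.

Answer: 22

Derivation:
After 1 (seek(-4, END)): offset=18
After 2 (seek(+1, CUR)): offset=19
After 3 (seek(17, SET)): offset=17
After 4 (read(6)): returned '93J9A', offset=22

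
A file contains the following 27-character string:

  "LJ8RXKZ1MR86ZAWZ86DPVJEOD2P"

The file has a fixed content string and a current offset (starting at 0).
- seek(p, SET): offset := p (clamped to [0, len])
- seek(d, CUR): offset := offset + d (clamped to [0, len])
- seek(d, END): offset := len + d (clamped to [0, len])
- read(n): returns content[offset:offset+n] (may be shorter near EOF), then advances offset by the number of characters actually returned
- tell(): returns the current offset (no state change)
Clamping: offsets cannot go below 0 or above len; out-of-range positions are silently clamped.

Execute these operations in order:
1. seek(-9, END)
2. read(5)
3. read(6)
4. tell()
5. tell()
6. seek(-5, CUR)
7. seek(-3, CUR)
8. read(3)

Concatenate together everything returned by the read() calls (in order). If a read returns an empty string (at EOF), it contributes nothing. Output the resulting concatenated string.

After 1 (seek(-9, END)): offset=18
After 2 (read(5)): returned 'DPVJE', offset=23
After 3 (read(6)): returned 'OD2P', offset=27
After 4 (tell()): offset=27
After 5 (tell()): offset=27
After 6 (seek(-5, CUR)): offset=22
After 7 (seek(-3, CUR)): offset=19
After 8 (read(3)): returned 'PVJ', offset=22

Answer: DPVJEOD2PPVJ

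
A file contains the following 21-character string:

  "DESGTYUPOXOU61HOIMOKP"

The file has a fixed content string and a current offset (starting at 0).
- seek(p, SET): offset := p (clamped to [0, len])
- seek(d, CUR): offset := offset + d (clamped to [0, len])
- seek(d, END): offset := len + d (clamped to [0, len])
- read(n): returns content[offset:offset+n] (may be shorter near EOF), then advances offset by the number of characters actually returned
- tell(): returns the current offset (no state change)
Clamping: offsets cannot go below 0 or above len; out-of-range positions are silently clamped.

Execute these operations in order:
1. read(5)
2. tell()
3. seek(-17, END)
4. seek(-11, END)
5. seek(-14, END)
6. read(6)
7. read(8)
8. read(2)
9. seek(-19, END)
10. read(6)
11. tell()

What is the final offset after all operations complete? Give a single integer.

After 1 (read(5)): returned 'DESGT', offset=5
After 2 (tell()): offset=5
After 3 (seek(-17, END)): offset=4
After 4 (seek(-11, END)): offset=10
After 5 (seek(-14, END)): offset=7
After 6 (read(6)): returned 'POXOU6', offset=13
After 7 (read(8)): returned '1HOIMOKP', offset=21
After 8 (read(2)): returned '', offset=21
After 9 (seek(-19, END)): offset=2
After 10 (read(6)): returned 'SGTYUP', offset=8
After 11 (tell()): offset=8

Answer: 8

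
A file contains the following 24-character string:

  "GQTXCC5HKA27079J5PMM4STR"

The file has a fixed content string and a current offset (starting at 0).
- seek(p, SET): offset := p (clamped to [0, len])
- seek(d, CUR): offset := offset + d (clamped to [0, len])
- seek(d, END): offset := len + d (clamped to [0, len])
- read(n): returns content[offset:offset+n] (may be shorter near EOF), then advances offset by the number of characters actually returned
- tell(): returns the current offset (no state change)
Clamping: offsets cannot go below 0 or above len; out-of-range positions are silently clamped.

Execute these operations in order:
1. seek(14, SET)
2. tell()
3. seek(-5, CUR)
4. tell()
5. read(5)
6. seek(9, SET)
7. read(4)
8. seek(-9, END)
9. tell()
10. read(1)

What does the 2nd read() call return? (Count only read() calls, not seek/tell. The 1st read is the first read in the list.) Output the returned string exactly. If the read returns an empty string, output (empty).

After 1 (seek(14, SET)): offset=14
After 2 (tell()): offset=14
After 3 (seek(-5, CUR)): offset=9
After 4 (tell()): offset=9
After 5 (read(5)): returned 'A2707', offset=14
After 6 (seek(9, SET)): offset=9
After 7 (read(4)): returned 'A270', offset=13
After 8 (seek(-9, END)): offset=15
After 9 (tell()): offset=15
After 10 (read(1)): returned 'J', offset=16

Answer: A270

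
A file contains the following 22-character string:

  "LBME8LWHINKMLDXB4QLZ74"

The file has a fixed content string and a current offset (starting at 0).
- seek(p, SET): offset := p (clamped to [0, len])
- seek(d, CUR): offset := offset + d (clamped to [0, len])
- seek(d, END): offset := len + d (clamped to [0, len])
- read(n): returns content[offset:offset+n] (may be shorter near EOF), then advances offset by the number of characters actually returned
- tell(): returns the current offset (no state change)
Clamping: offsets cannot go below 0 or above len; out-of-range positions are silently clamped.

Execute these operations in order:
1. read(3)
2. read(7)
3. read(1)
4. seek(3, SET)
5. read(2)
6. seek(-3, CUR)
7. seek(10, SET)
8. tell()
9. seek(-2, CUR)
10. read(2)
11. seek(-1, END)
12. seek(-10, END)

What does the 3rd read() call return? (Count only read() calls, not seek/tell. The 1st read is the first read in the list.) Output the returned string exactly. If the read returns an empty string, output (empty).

Answer: K

Derivation:
After 1 (read(3)): returned 'LBM', offset=3
After 2 (read(7)): returned 'E8LWHIN', offset=10
After 3 (read(1)): returned 'K', offset=11
After 4 (seek(3, SET)): offset=3
After 5 (read(2)): returned 'E8', offset=5
After 6 (seek(-3, CUR)): offset=2
After 7 (seek(10, SET)): offset=10
After 8 (tell()): offset=10
After 9 (seek(-2, CUR)): offset=8
After 10 (read(2)): returned 'IN', offset=10
After 11 (seek(-1, END)): offset=21
After 12 (seek(-10, END)): offset=12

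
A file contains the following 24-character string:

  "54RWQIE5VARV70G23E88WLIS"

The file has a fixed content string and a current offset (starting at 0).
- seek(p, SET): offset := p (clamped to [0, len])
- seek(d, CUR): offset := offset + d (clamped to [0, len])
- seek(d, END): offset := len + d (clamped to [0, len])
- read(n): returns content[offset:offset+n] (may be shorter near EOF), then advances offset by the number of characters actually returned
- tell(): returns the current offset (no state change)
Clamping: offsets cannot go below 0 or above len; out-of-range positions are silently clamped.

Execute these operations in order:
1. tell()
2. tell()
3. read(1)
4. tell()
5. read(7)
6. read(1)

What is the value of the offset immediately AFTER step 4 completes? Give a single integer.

Answer: 1

Derivation:
After 1 (tell()): offset=0
After 2 (tell()): offset=0
After 3 (read(1)): returned '5', offset=1
After 4 (tell()): offset=1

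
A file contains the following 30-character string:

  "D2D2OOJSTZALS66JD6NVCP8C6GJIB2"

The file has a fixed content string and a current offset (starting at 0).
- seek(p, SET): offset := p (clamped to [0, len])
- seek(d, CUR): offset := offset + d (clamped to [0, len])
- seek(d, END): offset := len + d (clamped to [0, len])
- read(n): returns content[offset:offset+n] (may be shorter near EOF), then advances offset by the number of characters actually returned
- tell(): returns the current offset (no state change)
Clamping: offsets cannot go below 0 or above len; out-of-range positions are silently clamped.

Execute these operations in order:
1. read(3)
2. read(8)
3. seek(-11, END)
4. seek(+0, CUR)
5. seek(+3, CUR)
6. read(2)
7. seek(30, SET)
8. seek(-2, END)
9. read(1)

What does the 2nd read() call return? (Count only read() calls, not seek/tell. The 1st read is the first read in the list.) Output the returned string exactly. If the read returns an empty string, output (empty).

Answer: 2OOJSTZA

Derivation:
After 1 (read(3)): returned 'D2D', offset=3
After 2 (read(8)): returned '2OOJSTZA', offset=11
After 3 (seek(-11, END)): offset=19
After 4 (seek(+0, CUR)): offset=19
After 5 (seek(+3, CUR)): offset=22
After 6 (read(2)): returned '8C', offset=24
After 7 (seek(30, SET)): offset=30
After 8 (seek(-2, END)): offset=28
After 9 (read(1)): returned 'B', offset=29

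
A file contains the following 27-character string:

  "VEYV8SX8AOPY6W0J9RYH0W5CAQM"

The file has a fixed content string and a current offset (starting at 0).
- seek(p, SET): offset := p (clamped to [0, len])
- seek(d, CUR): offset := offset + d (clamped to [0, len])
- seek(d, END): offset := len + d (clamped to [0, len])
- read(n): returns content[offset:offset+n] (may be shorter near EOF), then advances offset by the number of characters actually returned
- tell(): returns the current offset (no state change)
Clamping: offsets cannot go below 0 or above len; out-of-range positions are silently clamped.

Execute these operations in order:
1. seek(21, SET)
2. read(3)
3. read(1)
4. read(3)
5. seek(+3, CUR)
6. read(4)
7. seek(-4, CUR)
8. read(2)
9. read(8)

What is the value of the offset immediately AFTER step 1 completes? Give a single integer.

After 1 (seek(21, SET)): offset=21

Answer: 21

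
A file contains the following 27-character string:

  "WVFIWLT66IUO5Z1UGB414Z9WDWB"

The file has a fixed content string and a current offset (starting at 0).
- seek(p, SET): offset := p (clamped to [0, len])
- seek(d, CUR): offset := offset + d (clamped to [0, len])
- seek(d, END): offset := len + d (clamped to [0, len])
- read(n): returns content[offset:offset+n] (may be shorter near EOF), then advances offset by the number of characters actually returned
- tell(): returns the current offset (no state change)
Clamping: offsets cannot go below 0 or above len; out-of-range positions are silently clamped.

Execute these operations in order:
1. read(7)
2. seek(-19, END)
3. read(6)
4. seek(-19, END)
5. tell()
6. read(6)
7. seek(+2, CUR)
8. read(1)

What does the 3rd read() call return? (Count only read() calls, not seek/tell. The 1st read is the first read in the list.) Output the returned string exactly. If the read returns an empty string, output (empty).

After 1 (read(7)): returned 'WVFIWLT', offset=7
After 2 (seek(-19, END)): offset=8
After 3 (read(6)): returned '6IUO5Z', offset=14
After 4 (seek(-19, END)): offset=8
After 5 (tell()): offset=8
After 6 (read(6)): returned '6IUO5Z', offset=14
After 7 (seek(+2, CUR)): offset=16
After 8 (read(1)): returned 'G', offset=17

Answer: 6IUO5Z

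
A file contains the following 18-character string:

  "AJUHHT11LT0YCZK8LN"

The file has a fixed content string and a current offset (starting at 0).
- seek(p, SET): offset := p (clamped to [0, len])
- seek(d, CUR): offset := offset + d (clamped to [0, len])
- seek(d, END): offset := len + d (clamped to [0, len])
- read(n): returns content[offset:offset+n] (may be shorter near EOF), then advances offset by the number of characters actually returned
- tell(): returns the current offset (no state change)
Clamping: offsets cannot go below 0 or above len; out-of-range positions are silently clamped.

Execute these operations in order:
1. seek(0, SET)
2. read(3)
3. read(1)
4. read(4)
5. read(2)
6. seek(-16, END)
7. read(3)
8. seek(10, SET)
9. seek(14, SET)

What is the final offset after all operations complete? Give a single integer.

After 1 (seek(0, SET)): offset=0
After 2 (read(3)): returned 'AJU', offset=3
After 3 (read(1)): returned 'H', offset=4
After 4 (read(4)): returned 'HT11', offset=8
After 5 (read(2)): returned 'LT', offset=10
After 6 (seek(-16, END)): offset=2
After 7 (read(3)): returned 'UHH', offset=5
After 8 (seek(10, SET)): offset=10
After 9 (seek(14, SET)): offset=14

Answer: 14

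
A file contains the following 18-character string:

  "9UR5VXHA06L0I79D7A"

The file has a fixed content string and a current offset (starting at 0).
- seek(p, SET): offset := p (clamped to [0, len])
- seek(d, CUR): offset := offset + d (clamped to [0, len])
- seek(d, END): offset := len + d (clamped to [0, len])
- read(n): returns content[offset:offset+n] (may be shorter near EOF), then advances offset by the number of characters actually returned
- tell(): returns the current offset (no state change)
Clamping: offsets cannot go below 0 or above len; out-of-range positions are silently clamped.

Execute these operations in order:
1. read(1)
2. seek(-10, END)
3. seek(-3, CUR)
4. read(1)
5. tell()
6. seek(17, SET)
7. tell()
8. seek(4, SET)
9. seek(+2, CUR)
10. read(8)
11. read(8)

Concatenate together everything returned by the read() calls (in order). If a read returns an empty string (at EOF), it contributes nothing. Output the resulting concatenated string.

After 1 (read(1)): returned '9', offset=1
After 2 (seek(-10, END)): offset=8
After 3 (seek(-3, CUR)): offset=5
After 4 (read(1)): returned 'X', offset=6
After 5 (tell()): offset=6
After 6 (seek(17, SET)): offset=17
After 7 (tell()): offset=17
After 8 (seek(4, SET)): offset=4
After 9 (seek(+2, CUR)): offset=6
After 10 (read(8)): returned 'HA06L0I7', offset=14
After 11 (read(8)): returned '9D7A', offset=18

Answer: 9XHA06L0I79D7A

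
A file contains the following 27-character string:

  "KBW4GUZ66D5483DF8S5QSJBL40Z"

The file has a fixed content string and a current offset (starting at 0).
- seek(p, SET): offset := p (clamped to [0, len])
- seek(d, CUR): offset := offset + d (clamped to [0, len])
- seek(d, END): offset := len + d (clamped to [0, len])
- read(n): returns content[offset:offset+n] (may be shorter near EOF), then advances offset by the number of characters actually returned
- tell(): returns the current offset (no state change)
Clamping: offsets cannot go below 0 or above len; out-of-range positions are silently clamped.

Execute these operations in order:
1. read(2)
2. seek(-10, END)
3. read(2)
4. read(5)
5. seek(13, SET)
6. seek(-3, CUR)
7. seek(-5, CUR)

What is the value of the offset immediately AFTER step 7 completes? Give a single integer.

After 1 (read(2)): returned 'KB', offset=2
After 2 (seek(-10, END)): offset=17
After 3 (read(2)): returned 'S5', offset=19
After 4 (read(5)): returned 'QSJBL', offset=24
After 5 (seek(13, SET)): offset=13
After 6 (seek(-3, CUR)): offset=10
After 7 (seek(-5, CUR)): offset=5

Answer: 5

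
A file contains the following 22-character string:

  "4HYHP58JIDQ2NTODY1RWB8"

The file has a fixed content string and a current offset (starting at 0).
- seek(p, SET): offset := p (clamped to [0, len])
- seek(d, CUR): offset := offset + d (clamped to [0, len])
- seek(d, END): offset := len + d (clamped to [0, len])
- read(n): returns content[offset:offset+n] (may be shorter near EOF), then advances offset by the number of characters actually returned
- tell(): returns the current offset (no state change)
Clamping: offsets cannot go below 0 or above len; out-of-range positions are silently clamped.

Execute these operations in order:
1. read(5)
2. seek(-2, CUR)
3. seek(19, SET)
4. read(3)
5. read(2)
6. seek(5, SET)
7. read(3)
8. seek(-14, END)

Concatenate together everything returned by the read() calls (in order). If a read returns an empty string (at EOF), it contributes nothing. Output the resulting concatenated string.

After 1 (read(5)): returned '4HYHP', offset=5
After 2 (seek(-2, CUR)): offset=3
After 3 (seek(19, SET)): offset=19
After 4 (read(3)): returned 'WB8', offset=22
After 5 (read(2)): returned '', offset=22
After 6 (seek(5, SET)): offset=5
After 7 (read(3)): returned '58J', offset=8
After 8 (seek(-14, END)): offset=8

Answer: 4HYHPWB858J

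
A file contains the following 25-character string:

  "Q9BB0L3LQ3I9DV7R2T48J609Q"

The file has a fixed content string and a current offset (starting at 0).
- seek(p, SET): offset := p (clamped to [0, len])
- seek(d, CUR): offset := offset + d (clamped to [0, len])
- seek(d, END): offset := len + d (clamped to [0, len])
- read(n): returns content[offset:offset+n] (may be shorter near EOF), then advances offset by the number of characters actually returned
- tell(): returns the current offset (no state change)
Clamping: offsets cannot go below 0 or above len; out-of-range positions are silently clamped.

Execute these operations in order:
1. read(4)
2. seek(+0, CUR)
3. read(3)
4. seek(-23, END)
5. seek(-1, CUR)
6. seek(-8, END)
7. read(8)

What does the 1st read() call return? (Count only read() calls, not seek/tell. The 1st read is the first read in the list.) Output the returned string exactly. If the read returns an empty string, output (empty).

After 1 (read(4)): returned 'Q9BB', offset=4
After 2 (seek(+0, CUR)): offset=4
After 3 (read(3)): returned '0L3', offset=7
After 4 (seek(-23, END)): offset=2
After 5 (seek(-1, CUR)): offset=1
After 6 (seek(-8, END)): offset=17
After 7 (read(8)): returned 'T48J609Q', offset=25

Answer: Q9BB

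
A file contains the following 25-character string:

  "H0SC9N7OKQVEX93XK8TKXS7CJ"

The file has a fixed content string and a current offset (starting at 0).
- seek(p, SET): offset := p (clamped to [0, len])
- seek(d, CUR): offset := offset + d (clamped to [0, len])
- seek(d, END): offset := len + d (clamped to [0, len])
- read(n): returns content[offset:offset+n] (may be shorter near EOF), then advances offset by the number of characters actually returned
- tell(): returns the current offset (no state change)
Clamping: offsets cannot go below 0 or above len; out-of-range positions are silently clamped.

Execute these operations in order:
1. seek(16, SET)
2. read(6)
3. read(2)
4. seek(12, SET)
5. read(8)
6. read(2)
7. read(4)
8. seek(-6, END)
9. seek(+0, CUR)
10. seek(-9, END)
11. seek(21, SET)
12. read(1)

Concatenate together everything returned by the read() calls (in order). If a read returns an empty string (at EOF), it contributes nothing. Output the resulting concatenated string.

Answer: K8TKXS7CX93XK8TKXS7CJS

Derivation:
After 1 (seek(16, SET)): offset=16
After 2 (read(6)): returned 'K8TKXS', offset=22
After 3 (read(2)): returned '7C', offset=24
After 4 (seek(12, SET)): offset=12
After 5 (read(8)): returned 'X93XK8TK', offset=20
After 6 (read(2)): returned 'XS', offset=22
After 7 (read(4)): returned '7CJ', offset=25
After 8 (seek(-6, END)): offset=19
After 9 (seek(+0, CUR)): offset=19
After 10 (seek(-9, END)): offset=16
After 11 (seek(21, SET)): offset=21
After 12 (read(1)): returned 'S', offset=22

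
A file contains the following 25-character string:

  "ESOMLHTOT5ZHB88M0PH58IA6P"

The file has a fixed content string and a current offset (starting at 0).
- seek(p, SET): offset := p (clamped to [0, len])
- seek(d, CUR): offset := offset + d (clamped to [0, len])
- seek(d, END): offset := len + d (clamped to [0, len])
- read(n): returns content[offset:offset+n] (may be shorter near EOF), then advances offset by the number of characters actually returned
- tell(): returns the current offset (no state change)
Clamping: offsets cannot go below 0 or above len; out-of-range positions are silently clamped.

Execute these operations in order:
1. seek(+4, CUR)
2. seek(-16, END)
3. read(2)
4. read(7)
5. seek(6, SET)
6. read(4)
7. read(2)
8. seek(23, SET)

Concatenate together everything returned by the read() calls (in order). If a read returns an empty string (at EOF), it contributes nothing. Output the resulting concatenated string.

After 1 (seek(+4, CUR)): offset=4
After 2 (seek(-16, END)): offset=9
After 3 (read(2)): returned '5Z', offset=11
After 4 (read(7)): returned 'HB88M0P', offset=18
After 5 (seek(6, SET)): offset=6
After 6 (read(4)): returned 'TOT5', offset=10
After 7 (read(2)): returned 'ZH', offset=12
After 8 (seek(23, SET)): offset=23

Answer: 5ZHB88M0PTOT5ZH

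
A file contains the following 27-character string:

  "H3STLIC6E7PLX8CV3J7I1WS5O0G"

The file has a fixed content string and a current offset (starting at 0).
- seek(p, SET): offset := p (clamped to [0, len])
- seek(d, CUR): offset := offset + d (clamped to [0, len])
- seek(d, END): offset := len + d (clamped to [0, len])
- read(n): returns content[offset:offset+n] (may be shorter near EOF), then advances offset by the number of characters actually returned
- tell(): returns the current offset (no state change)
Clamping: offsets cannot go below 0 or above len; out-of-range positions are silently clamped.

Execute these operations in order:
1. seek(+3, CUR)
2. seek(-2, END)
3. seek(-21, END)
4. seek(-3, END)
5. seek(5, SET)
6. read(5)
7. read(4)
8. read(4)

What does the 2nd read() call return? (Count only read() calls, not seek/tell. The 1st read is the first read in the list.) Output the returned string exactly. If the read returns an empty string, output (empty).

Answer: PLX8

Derivation:
After 1 (seek(+3, CUR)): offset=3
After 2 (seek(-2, END)): offset=25
After 3 (seek(-21, END)): offset=6
After 4 (seek(-3, END)): offset=24
After 5 (seek(5, SET)): offset=5
After 6 (read(5)): returned 'IC6E7', offset=10
After 7 (read(4)): returned 'PLX8', offset=14
After 8 (read(4)): returned 'CV3J', offset=18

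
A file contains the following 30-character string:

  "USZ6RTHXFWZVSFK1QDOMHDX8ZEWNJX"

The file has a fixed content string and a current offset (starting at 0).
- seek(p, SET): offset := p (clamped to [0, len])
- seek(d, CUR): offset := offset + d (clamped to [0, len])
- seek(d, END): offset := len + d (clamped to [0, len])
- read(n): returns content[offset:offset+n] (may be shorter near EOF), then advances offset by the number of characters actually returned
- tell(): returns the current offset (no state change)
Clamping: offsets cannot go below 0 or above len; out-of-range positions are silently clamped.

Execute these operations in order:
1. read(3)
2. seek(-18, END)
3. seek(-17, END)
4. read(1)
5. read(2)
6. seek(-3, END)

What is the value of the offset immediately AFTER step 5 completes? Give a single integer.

Answer: 16

Derivation:
After 1 (read(3)): returned 'USZ', offset=3
After 2 (seek(-18, END)): offset=12
After 3 (seek(-17, END)): offset=13
After 4 (read(1)): returned 'F', offset=14
After 5 (read(2)): returned 'K1', offset=16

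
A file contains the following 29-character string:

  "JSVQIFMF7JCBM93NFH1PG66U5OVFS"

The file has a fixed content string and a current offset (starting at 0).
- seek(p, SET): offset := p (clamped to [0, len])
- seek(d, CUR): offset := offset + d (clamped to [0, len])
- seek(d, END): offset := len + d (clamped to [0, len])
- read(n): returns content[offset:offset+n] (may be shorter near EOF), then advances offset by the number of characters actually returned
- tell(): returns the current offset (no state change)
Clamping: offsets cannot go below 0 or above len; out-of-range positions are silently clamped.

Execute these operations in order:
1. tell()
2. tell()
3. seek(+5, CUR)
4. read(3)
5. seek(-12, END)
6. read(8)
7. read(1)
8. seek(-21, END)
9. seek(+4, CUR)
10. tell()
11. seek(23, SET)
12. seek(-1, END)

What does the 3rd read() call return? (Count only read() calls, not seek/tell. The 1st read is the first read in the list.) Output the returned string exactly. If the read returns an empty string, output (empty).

After 1 (tell()): offset=0
After 2 (tell()): offset=0
After 3 (seek(+5, CUR)): offset=5
After 4 (read(3)): returned 'FMF', offset=8
After 5 (seek(-12, END)): offset=17
After 6 (read(8)): returned 'H1PG66U5', offset=25
After 7 (read(1)): returned 'O', offset=26
After 8 (seek(-21, END)): offset=8
After 9 (seek(+4, CUR)): offset=12
After 10 (tell()): offset=12
After 11 (seek(23, SET)): offset=23
After 12 (seek(-1, END)): offset=28

Answer: O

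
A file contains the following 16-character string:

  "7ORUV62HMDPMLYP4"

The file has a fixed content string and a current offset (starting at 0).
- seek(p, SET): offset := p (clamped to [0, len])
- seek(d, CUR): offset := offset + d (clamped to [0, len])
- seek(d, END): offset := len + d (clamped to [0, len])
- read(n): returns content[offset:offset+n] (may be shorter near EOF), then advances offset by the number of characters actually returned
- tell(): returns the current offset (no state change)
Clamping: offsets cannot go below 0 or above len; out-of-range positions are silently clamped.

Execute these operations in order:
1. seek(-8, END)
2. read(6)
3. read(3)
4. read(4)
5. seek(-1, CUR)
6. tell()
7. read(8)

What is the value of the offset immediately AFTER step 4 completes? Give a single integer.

Answer: 16

Derivation:
After 1 (seek(-8, END)): offset=8
After 2 (read(6)): returned 'MDPMLY', offset=14
After 3 (read(3)): returned 'P4', offset=16
After 4 (read(4)): returned '', offset=16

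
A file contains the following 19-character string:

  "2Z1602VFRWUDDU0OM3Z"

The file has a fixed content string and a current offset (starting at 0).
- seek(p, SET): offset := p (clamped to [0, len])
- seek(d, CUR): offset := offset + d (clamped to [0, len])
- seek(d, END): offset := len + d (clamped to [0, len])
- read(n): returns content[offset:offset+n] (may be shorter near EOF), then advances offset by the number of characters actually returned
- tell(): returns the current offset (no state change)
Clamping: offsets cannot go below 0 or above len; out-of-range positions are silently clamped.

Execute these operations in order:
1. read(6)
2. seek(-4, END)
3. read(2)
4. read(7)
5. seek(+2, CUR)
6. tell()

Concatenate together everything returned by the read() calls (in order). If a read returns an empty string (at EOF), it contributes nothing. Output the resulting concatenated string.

Answer: 2Z1602OM3Z

Derivation:
After 1 (read(6)): returned '2Z1602', offset=6
After 2 (seek(-4, END)): offset=15
After 3 (read(2)): returned 'OM', offset=17
After 4 (read(7)): returned '3Z', offset=19
After 5 (seek(+2, CUR)): offset=19
After 6 (tell()): offset=19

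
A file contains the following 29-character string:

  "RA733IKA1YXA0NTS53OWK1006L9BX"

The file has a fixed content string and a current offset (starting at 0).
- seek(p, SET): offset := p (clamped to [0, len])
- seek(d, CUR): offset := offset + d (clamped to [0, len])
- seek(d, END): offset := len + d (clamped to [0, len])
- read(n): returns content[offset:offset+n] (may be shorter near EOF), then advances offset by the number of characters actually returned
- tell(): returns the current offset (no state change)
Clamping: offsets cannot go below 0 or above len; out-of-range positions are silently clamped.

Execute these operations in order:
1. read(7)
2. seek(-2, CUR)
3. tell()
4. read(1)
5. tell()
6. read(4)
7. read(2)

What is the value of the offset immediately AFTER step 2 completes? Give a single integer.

After 1 (read(7)): returned 'RA733IK', offset=7
After 2 (seek(-2, CUR)): offset=5

Answer: 5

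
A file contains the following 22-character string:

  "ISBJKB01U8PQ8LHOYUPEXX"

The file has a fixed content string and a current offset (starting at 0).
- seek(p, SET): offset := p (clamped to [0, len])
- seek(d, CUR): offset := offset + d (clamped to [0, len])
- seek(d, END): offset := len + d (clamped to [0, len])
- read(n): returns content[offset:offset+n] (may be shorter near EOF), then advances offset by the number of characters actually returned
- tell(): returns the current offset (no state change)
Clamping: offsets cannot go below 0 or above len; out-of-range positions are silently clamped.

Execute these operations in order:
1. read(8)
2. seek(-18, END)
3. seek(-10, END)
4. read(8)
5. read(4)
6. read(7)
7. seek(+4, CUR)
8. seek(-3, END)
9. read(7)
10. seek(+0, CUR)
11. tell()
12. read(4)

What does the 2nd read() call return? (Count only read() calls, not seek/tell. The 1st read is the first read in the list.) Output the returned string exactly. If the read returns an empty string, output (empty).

Answer: 8LHOYUPE

Derivation:
After 1 (read(8)): returned 'ISBJKB01', offset=8
After 2 (seek(-18, END)): offset=4
After 3 (seek(-10, END)): offset=12
After 4 (read(8)): returned '8LHOYUPE', offset=20
After 5 (read(4)): returned 'XX', offset=22
After 6 (read(7)): returned '', offset=22
After 7 (seek(+4, CUR)): offset=22
After 8 (seek(-3, END)): offset=19
After 9 (read(7)): returned 'EXX', offset=22
After 10 (seek(+0, CUR)): offset=22
After 11 (tell()): offset=22
After 12 (read(4)): returned '', offset=22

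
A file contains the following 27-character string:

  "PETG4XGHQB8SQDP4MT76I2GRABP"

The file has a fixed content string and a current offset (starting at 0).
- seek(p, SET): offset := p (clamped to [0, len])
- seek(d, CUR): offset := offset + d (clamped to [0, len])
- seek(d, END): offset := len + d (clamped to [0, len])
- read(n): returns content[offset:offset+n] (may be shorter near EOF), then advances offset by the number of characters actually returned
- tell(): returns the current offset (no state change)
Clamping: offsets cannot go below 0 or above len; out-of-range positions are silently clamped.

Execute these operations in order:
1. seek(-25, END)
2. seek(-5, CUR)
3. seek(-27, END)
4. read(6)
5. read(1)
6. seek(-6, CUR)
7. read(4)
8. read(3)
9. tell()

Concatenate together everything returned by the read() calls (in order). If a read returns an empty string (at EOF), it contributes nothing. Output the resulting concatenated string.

Answer: PETG4XGETG4XGH

Derivation:
After 1 (seek(-25, END)): offset=2
After 2 (seek(-5, CUR)): offset=0
After 3 (seek(-27, END)): offset=0
After 4 (read(6)): returned 'PETG4X', offset=6
After 5 (read(1)): returned 'G', offset=7
After 6 (seek(-6, CUR)): offset=1
After 7 (read(4)): returned 'ETG4', offset=5
After 8 (read(3)): returned 'XGH', offset=8
After 9 (tell()): offset=8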